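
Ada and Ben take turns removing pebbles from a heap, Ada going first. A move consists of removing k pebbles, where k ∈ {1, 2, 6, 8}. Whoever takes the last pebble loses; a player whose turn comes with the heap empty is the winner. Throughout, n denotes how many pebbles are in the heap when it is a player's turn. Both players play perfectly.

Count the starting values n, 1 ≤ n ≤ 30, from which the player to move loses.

9

Classify positions by backward induction: terminal positions (no move available) are W. From any other position, the mover wins iff some move reaches an L.
n=0: no move; the opponent has just taken the last pebble and therefore loses → W
n=1: →0(W) only, which is W, so L
n=2: →1(L), so W
n=3: →1(L), so W
n=4: →3(W), 2(W) — all W, so L
n=5: →4(L), so W
n=6: →4(L), so W
n=7: →1(L), so W
n=8: →7(W), 6(W), 2(W), 0(W) — all W, so L
n=9: →8(L), so W
n=10: →8(L), so W
n=11: →10(W), 9(W), 5(W), 3(W) — all W, so L
n=12: →11(L), so W
n=13: →11(L), so W
n=14: →8(L), so W
n=15: →14(W), 13(W), 9(W), 7(W) — all W, so L
n=16: →15(L), so W
n=17: →15(L), so W
n=18: →17(W), 16(W), 12(W), 10(W) — all W, so L
n=19: →18(L), so W
n=20: →18(L), so W
n=21: →15(L), so W
n=22: →21(W), 20(W), 16(W), 14(W) — all W, so L
n=23: →22(L), so W
n=24: →22(L), so W
n=25: →24(W), 23(W), 19(W), 17(W) — all W, so L
n=26: →25(L), so W
n=27: →25(L), so W
n=28: →22(L), so W
n=29: →28(W), 27(W), 23(W), 21(W) — all W, so L
n=30: →29(L), so W
L entries with 1 ≤ n ≤ 30 (the range starts at n=1): n = 1, 4, 8, 11, 15, 18, 22, 25, 29; that makes 9.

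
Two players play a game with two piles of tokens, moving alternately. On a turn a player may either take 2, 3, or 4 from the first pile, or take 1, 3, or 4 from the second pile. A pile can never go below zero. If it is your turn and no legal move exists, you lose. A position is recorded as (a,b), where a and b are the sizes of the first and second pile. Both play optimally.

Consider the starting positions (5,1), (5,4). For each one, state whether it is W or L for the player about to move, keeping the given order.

Compute win/loss labels from the base case upward. A position with no move is L. Any other position is W if it can reach an L in one move, else L.
No move ever increases a pile, so every position that can arise here has a ≤ 5 and b ≤ 4; it is enough to label the cells with 0 ≤ a ≤ 5 and 0 ≤ b ≤ 4.
Every move lowers a or b (never raises either), so fill the grid row by row in increasing a, and left to right within a row: each cell's successors are then already labelled.
      b=0  b=1  b=2  b=3  b=4
a=0:    L    W    L    W    W
a=1:    L    W    L    W    W
a=2:    W    L    W    L    W
a=3:    W    L    W    L    W
a=4:    W    W    W    W    L
a=5:    W    W    W    W    L
Cells with no legal move (terminal, hence L): (0,0), (1,0).
The remaining L cells, each justified by listing all of its moves:
(0,2): →(0,1)(W) only, which is W, so L
(1,2): →(1,1)(W) only, which is W, so L
(2,1): →(0,1)(W), (2,0)(W) — all W, so L
(2,3): →(0,3)(W), (2,2)(W), (2,0)(W) — all W, so L
(3,1): →(1,1)(W), (0,1)(W), (3,0)(W) — all W, so L
(3,3): →(1,3)(W), (0,3)(W), (3,2)(W), (3,0)(W) — all W, so L
(4,4): →(2,4)(W), (1,4)(W), (0,4)(W), (4,3)(W), (4,1)(W), (4,0)(W) — all W, so L
(5,4): →(3,4)(W), (2,4)(W), (1,4)(W), (5,3)(W), (5,1)(W), (5,0)(W) — all W, so L
Every other cell has at least one move into one of the L cells above, so it is W.
(5,1): the move to (3,1) reaches an L cell, so W
(5,4): one of the L cells justified above, so L

(5,1): W, (5,4): L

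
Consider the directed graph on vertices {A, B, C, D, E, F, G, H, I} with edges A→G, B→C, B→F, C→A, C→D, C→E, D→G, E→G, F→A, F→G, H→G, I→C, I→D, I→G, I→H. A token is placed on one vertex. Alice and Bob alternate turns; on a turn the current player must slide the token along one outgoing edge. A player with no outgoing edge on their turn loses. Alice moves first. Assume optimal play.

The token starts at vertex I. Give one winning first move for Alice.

Move to C.

Build the W/L table. Terminal = L. A non-terminal position is W if it has a move to some L; otherwise it is L.
Every edge goes from a vertex to one that appears earlier in the order G, D, E, A, F, C, H, I, B, so processing vertices in that order labels each vertex after all of its successors.
G: no outgoing edge → L
D: reaches L-position G → W
E: reaches L-position G → W
A: reaches L-position G → W
F: reaches L-position G → W
C: only reaches A(W), E(W), D(W), all W → L
H: reaches L-position G → W
I: reaches L-position C → W
B: reaches L-position C → W
From I, the L positions reachable in one move are: C, G. Any move reaching one of these is winning.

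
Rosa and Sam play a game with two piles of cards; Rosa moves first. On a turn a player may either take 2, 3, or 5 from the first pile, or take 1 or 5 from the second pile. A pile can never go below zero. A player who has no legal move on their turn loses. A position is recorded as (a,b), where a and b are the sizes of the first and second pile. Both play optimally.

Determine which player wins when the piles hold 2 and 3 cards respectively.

Sam wins.

Positions with no move are L. A position that does have a move is losing for the player to move precisely when every available move leads to a winning position for the opponent. Fill in the labels:
No move ever increases a pile, so every position that can arise here has a ≤ 2 and b ≤ 3; it is enough to label the cells with 0 ≤ a ≤ 2 and 0 ≤ b ≤ 3.
Every move lowers a or b (never raises either), so fill the grid row by row in increasing a, and left to right within a row: each cell's successors are then already labelled.
      b=0  b=1  b=2  b=3
a=0:    L    W    L    W
a=1:    L    W    L    W
a=2:    W    L    W    L
Cells with no legal move (terminal, hence L): (0,0), (1,0).
The remaining L cells, each justified by listing all of its moves:
(0,2): only reaches (0,1)(W), which is W → L
(1,2): only reaches (1,1)(W), which is W → L
(2,1): only reaches (0,1)(W), (2,0)(W), all W → L
(2,3): only reaches (0,3)(W), (2,2)(W), all W → L
Every other cell has at least one move into one of the L cells above, so it is W.
The starting position (2,3) is L: whatever Rosa does, the opponent receives a W position.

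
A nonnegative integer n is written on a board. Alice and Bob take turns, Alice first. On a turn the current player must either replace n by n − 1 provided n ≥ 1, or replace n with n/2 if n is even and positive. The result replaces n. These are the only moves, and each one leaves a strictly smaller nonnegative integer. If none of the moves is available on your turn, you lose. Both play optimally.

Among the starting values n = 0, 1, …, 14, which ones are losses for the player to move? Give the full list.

0, 2, 5, 7, 9, 11, 13

Positions with no move are L. A position that does have a move is losing for the player to move precisely when every available move leads to a winning position for the opponent. Fill in the labels:
n=0: no move → L
n=1: can move to 0, which is L ⇒ W
n=2: the only move is to 1(W), a W ⇒ L
n=3: can move to 2, which is L ⇒ W
n=4: can move to 2, which is L ⇒ W
n=5: the only move is to 4(W), a W ⇒ L
n=6: can move to 5, which is L ⇒ W
n=7: the only move is to 6(W), a W ⇒ L
n=8: can move to 7, which is L ⇒ W
n=9: the only move is to 8(W), a W ⇒ L
n=10: can move to 5, which is L ⇒ W
n=11: the only move is to 10(W), a W ⇒ L
n=12: can move to 11, which is L ⇒ W
n=13: the only move is to 12(W), a W ⇒ L
n=14: can move to 7, which is L ⇒ W
The losing starting values of n are exactly the entries labelled L in this table (7 of them).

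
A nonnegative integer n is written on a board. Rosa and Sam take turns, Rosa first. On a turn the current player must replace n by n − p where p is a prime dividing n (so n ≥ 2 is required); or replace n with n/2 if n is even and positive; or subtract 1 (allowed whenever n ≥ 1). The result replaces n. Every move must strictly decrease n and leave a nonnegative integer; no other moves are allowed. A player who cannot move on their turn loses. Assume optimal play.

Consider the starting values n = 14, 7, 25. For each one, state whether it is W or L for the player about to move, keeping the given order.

Work bottom-up. With no move the player to move loses. Otherwise the position is W if at least one move leads to an L position for the opponent, and L if every move leads to a W.
n=0: no move → L
n=1: can move to 0, which is L ⇒ W
n=2: can move to 0, which is L ⇒ W
n=3: can move to 0, which is L ⇒ W
n=4: moves to 2(W), 3(W); every one is W ⇒ L
n=5: can move to 0, which is L ⇒ W
n=6: can move to 4, which is L ⇒ W
n=7: can move to 0, which is L ⇒ W
n=8: can move to 4, which is L ⇒ W
n=9: moves to 6(W), 8(W); every one is W ⇒ L
n=10: can move to 9, which is L ⇒ W
n=11: can move to 0, which is L ⇒ W
n=12: can move to 9, which is L ⇒ W
n=13: can move to 0, which is L ⇒ W
n=14: moves to 7(W), 12(W), 13(W); every one is W ⇒ L
n=15: can move to 14, which is L ⇒ W
n=16: can move to 14, which is L ⇒ W
n=17: can move to 0, which is L ⇒ W
n=18: can move to 9, which is L ⇒ W
n=19: can move to 0, which is L ⇒ W
n=20: moves to 10(W), 15(W), 18(W), 19(W); every one is W ⇒ L
n=21: can move to 14, which is L ⇒ W
n=22: can move to 20, which is L ⇒ W
n=23: can move to 0, which is L ⇒ W
n=24: moves to 12(W), 21(W), 22(W), 23(W); every one is W ⇒ L
n=25: can move to 20, which is L ⇒ W

14: L, 7: W, 25: W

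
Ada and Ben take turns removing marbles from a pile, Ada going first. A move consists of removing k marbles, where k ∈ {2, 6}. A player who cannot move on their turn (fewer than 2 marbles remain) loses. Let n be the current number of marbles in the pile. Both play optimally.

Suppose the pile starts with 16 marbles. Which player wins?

Ben wins.

Compute win/loss labels from the base case upward. A position with no move is L. Any other position is W if it can reach an L in one move, else L.
n=0: no move → L
n=1: no move → L
n=2: →0(L), so W
n=3: →1(L), so W
n=4: →2(W) only, which is W, so L
n=5: →3(W) only, which is W, so L
n=6: →4(L), so W
n=7: →5(L), so W
n=8: →6(W), 2(W) — all W, so L
n=9: →7(W), 3(W) — all W, so L
n=10: →8(L), so W
n=11: →9(L), so W
n=12: →10(W), 6(W) — all W, so L
n=13: →11(W), 7(W) — all W, so L
n=14: →12(L), so W
n=15: →13(L), so W
n=16: →14(W), 10(W) — all W, so L
The starting position 16 is L: whatever Ada does, the opponent receives a W position.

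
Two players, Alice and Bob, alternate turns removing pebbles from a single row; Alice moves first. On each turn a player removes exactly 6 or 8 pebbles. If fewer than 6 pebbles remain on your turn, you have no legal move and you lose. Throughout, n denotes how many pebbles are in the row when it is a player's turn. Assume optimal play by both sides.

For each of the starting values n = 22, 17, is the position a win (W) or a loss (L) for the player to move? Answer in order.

Positions with no move are L. A position that does have a move is losing for the player to move precisely when every available move leads to a winning position for the opponent. Fill in the labels:
n=0: no move → L
n=1: no move → L
n=2: no move → L
n=3: no move → L
n=4: no move → L
n=5: no move → L
n=6: →0(L), so W
n=7: →1(L), so W
n=8: →2(L), so W
n=9: →3(L), so W
n=10: →4(L), so W
n=11: →5(L), so W
n=12: →4(L), so W
n=13: →5(L), so W
n=14: →8(W), 6(W) — all W, so L
n=15: →9(W), 7(W) — all W, so L
n=16: →10(W), 8(W) — all W, so L
n=17: →11(W), 9(W) — all W, so L
n=18: →12(W), 10(W) — all W, so L
n=19: →13(W), 11(W) — all W, so L
n=20: →14(L), so W
n=21: →15(L), so W
n=22: →16(L), so W

22: W, 17: L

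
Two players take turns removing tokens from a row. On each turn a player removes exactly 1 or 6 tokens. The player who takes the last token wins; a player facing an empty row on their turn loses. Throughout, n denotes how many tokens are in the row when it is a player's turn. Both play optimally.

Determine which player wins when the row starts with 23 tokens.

The second player wins.

Work bottom-up. With no move the player to move loses. Otherwise the position is W if at least one move leads to an L position for the opponent, and L if every move leads to a W.
n=0: no move → L
n=1: can move to 0, which is L ⇒ W
n=2: the only move is to 1(W), a W ⇒ L
n=3: can move to 2, which is L ⇒ W
n=4: the only move is to 3(W), a W ⇒ L
n=5: can move to 4, which is L ⇒ W
n=6: can move to 0, which is L ⇒ W
n=7: moves to 6(W), 1(W); every one is W ⇒ L
n=8: can move to 7, which is L ⇒ W
n=9: moves to 8(W), 3(W); every one is W ⇒ L
n=10: can move to 9, which is L ⇒ W
n=11: moves to 10(W), 5(W); every one is W ⇒ L
n=12: can move to 11, which is L ⇒ W
n=13: can move to 7, which is L ⇒ W
n=14: moves to 13(W), 8(W); every one is W ⇒ L
n=15: can move to 14, which is L ⇒ W
n=16: moves to 15(W), 10(W); every one is W ⇒ L
n=17: can move to 16, which is L ⇒ W
n=18: moves to 17(W), 12(W); every one is W ⇒ L
n=19: can move to 18, which is L ⇒ W
n=20: can move to 14, which is L ⇒ W
n=21: moves to 20(W), 15(W); every one is W ⇒ L
n=22: can move to 21, which is L ⇒ W
n=23: moves to 22(W), 17(W); every one is W ⇒ L
Every move from 23 reaches a W position, so the mover loses.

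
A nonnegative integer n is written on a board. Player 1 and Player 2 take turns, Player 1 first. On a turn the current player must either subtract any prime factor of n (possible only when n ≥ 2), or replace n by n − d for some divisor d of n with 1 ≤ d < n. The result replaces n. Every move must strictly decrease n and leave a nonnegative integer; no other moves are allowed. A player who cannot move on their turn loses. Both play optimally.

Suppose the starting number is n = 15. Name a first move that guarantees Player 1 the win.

Use the standard recursion: the mover loses at a terminal position; elsewhere, the mover wins exactly when some move hands the opponent an L position.
n=0: no move → L
n=1: no move → L
n=2: W (go to 0, an L position)
n=3: W (go to 0, an L position)
n=4: L (options 2(W), 3(W) are all W)
n=5: W (go to 0, an L position)
n=6: W (go to 4, an L position)
n=7: W (go to 0, an L position)
n=8: W (go to 4, an L position)
n=9: L (options 6(W), 8(W) are all W)
n=10: W (go to 9, an L position)
n=11: W (go to 0, an L position)
n=12: W (go to 9, an L position)
n=13: W (go to 0, an L position)
n=14: L (options 7(W), 12(W), 13(W) are all W)
n=15: W (go to 14, an L position)
From 15, the L positions reachable in one move are: 14.

Move to 14.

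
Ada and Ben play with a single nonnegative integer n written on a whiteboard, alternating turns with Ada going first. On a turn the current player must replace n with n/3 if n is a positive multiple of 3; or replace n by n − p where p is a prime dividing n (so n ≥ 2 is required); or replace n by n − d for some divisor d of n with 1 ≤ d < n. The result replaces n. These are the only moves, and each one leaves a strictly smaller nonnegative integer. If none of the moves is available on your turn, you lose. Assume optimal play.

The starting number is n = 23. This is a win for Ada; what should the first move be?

Build the W/L table. Terminal = L. A non-terminal position is W if it has a move to some L; otherwise it is L.
n=0: no move → L
n=1: no move → L
n=2: can move to 0, which is L ⇒ W
n=3: can move to 0, which is L ⇒ W
n=4: moves to 2(W), 3(W); every one is W ⇒ L
n=5: can move to 0, which is L ⇒ W
n=6: can move to 4, which is L ⇒ W
n=7: can move to 0, which is L ⇒ W
n=8: can move to 4, which is L ⇒ W
n=9: moves to 3(W), 6(W), 8(W); every one is W ⇒ L
n=10: can move to 9, which is L ⇒ W
n=11: can move to 0, which is L ⇒ W
n=12: can move to 4, which is L ⇒ W
n=13: can move to 0, which is L ⇒ W
n=14: moves to 7(W), 12(W), 13(W); every one is W ⇒ L
n=15: can move to 14, which is L ⇒ W
n=16: can move to 14, which is L ⇒ W
n=17: can move to 0, which is L ⇒ W
n=18: can move to 9, which is L ⇒ W
n=19: can move to 0, which is L ⇒ W
n=20: moves to 10(W), 15(W), 16(W), 18(W), 19(W); every one is W ⇒ L
n=21: can move to 14, which is L ⇒ W
n=22: can move to 20, which is L ⇒ W
n=23: can move to 0, which is L ⇒ W
From 23, the L positions reachable in one move are: 0.

Move to 0.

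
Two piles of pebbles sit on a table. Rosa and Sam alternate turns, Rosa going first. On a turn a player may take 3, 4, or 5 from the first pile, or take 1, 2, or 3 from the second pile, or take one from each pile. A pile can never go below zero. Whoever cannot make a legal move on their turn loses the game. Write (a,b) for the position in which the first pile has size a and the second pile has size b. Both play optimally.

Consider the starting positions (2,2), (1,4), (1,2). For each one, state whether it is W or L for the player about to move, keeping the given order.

Compute win/loss labels from the base case upward. A position with no move is L. Any other position is W if it can reach an L in one move, else L.
No move ever increases a pile, so every position that can arise here has a ≤ 2 and b ≤ 4; it is enough to label the cells with 0 ≤ a ≤ 2 and 0 ≤ b ≤ 4.
Every move lowers a or b (never raises either), so fill the grid row by row in increasing a, and left to right within a row: each cell's successors are then already labelled.
      b=0  b=1  b=2  b=3  b=4
a=0:    L    W    W    W    L
a=1:    L    W    W    W    L
a=2:    L    W    W    W    L
Cells with no legal move (terminal, hence L): (0,0), (1,0), (2,0).
The remaining L cells, each justified by listing all of its moves:
(0,4): moves to (0,3)(W), (0,2)(W), (0,1)(W); every one is W ⇒ L
(1,4): moves to (1,3)(W), (1,2)(W), (1,1)(W), (0,3)(W); every one is W ⇒ L
(2,4): moves to (2,3)(W), (2,2)(W), (2,1)(W), (1,3)(W); every one is W ⇒ L
Every other cell has at least one move into one of the L cells above, so it is W.
(2,2): the move to (2,0) reaches an L cell, so W
(1,4): one of the L cells justified above, so L
(1,2): the move to (1,0) reaches an L cell, so W

(2,2): W, (1,4): L, (1,2): W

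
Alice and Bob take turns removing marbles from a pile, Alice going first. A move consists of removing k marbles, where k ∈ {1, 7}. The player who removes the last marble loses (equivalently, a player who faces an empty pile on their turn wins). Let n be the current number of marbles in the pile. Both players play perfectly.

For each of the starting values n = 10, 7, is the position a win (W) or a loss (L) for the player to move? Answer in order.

10: W, 7: L

Work bottom-up. With no move the player to move wins. Otherwise the position is W if at least one move leads to an L position for the opponent, and L if every move leads to a W.
n=0: no move; the opponent has just taken the last marble and therefore loses → W
n=1: the only move is to 0(W), a W ⇒ L
n=2: can move to 1, which is L ⇒ W
n=3: the only move is to 2(W), a W ⇒ L
n=4: can move to 3, which is L ⇒ W
n=5: the only move is to 4(W), a W ⇒ L
n=6: can move to 5, which is L ⇒ W
n=7: moves to 6(W), 0(W); every one is W ⇒ L
n=8: can move to 7, which is L ⇒ W
n=9: moves to 8(W), 2(W); every one is W ⇒ L
n=10: can move to 9, which is L ⇒ W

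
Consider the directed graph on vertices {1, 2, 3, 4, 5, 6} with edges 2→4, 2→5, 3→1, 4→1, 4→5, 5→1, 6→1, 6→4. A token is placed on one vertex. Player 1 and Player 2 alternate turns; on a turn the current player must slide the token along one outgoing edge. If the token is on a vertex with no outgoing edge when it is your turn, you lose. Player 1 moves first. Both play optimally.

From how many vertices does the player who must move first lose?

2

Build the W/L table. Terminal = L. A non-terminal position is W if it has a move to some L; otherwise it is L.
Every edge goes from a vertex to one that appears earlier in the order 1, 5, 3, 4, 2, 6, so processing vertices in that order labels each vertex after all of its successors.
1: no outgoing edge → L
5: →1(L), so W
3: →1(L), so W
4: →1(L), so W
2: →4(W), 5(W) — all W, so L
6: →1(L), so W
The L vertices are 1, 2; that is 2 in all.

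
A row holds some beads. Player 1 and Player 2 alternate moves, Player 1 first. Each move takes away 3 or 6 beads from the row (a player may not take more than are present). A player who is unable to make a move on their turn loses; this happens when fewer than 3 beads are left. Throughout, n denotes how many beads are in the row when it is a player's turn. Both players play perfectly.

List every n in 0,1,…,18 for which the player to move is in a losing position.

Classify positions by backward induction: terminal positions (no move available) are L. From any other position, the mover wins iff some move reaches an L.
n=0: no move → L
n=1: no move → L
n=2: no move → L
n=3: can move to 0, which is L ⇒ W
n=4: can move to 1, which is L ⇒ W
n=5: can move to 2, which is L ⇒ W
n=6: can move to 0, which is L ⇒ W
n=7: can move to 1, which is L ⇒ W
n=8: can move to 2, which is L ⇒ W
n=9: moves to 6(W), 3(W); every one is W ⇒ L
n=10: moves to 7(W), 4(W); every one is W ⇒ L
n=11: moves to 8(W), 5(W); every one is W ⇒ L
n=12: can move to 9, which is L ⇒ W
n=13: can move to 10, which is L ⇒ W
n=14: can move to 11, which is L ⇒ W
n=15: can move to 9, which is L ⇒ W
n=16: can move to 10, which is L ⇒ W
n=17: can move to 11, which is L ⇒ W
n=18: moves to 15(W), 12(W); every one is W ⇒ L
Reading off the rows marked L gives the requested list; there are 7 such values of n.

0, 1, 2, 9, 10, 11, 18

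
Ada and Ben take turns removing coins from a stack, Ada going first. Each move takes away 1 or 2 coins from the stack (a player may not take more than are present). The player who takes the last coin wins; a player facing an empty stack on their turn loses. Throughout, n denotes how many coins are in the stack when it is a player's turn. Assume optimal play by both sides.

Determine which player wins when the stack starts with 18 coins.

Label each position W (a win for the player to move) or L (a loss). A position with no legal move is L; any other position is W exactly when some move reaches an L, and L when every move reaches a W.
n=0: no move → L
n=1: reaches L-position 0 → W
n=2: reaches L-position 0 → W
n=3: only reaches 2(W), 1(W), all W → L
n=4: reaches L-position 3 → W
n=5: reaches L-position 3 → W
n=6: only reaches 5(W), 4(W), all W → L
n=7: reaches L-position 6 → W
n=8: reaches L-position 6 → W
n=9: only reaches 8(W), 7(W), all W → L
n=10: reaches L-position 9 → W
n=11: reaches L-position 9 → W
n=12: only reaches 11(W), 10(W), all W → L
n=13: reaches L-position 12 → W
n=14: reaches L-position 12 → W
n=15: only reaches 14(W), 13(W), all W → L
n=16: reaches L-position 15 → W
n=17: reaches L-position 15 → W
n=18: only reaches 17(W), 16(W), all W → L
The starting position 18 is L: whatever Ada does, the opponent receives a W position.

Ben wins.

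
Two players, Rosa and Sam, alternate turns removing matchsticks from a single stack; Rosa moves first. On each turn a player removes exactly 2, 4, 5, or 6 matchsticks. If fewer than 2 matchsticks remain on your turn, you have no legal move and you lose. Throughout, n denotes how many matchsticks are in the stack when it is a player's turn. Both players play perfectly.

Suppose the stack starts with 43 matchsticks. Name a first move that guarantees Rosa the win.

Remove 2, leaving 41.

Use the standard recursion: the mover loses at a terminal position; elsewhere, the mover wins exactly when some move hands the opponent an L position.
n=0: no move → L
n=1: no move → L
n=2: →0(L), so W
n=3: →1(L), so W
n=4: →0(L), so W
n=5: →1(L), so W
n=6: →1(L), so W
n=7: →1(L), so W
n=8: →6(W), 4(W), 3(W), 2(W) — all W, so L
n=9: →7(W), 5(W), 4(W), 3(W) — all W, so L
n=10: →8(L), so W
n=11: →9(L), so W
n=12: →8(L), so W
n=13: →9(L), so W
n=14: →9(L), so W
n=15: →9(L), so W
n=16: →14(W), 12(W), 11(W), 10(W) — all W, so L
n=17: →15(W), 13(W), 12(W), 11(W) — all W, so L
n=18: →16(L), so W
n=19: →17(L), so W
n=20: →16(L), so W
n=21: →17(L), so W
n=22: →17(L), so W
n=23: →17(L), so W
n=24: →22(W), 20(W), 19(W), 18(W) — all W, so L
n=25: →23(W), 21(W), 20(W), 19(W) — all W, so L
n=26: →24(L), so W
n=27: →25(L), so W
n=28: →24(L), so W
n=29: →25(L), so W
n=30: →25(L), so W
n=31: →25(L), so W
n=32: →30(W), 28(W), 27(W), 26(W) — all W, so L
n=33: →31(W), 29(W), 28(W), 27(W) — all W, so L
n=34: →32(L), so W
n=35: →33(L), so W
n=36: →32(L), so W
n=37: →33(L), so W
n=38: →33(L), so W
n=39: →33(L), so W
n=40: →38(W), 36(W), 35(W), 34(W) — all W, so L
n=41: →39(W), 37(W), 36(W), 35(W) — all W, so L
n=42: →40(L), so W
n=43: →41(L), so W
From 43, the L positions reachable in one move are: 41.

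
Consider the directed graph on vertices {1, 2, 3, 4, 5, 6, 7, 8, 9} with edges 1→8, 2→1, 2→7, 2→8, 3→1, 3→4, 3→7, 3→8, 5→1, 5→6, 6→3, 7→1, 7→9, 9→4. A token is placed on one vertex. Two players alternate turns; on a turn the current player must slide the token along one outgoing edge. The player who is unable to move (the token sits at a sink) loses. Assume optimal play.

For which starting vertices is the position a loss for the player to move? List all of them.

4, 6, 7, 8

Build the W/L table. Terminal = L. A non-terminal position is W if it has a move to some L; otherwise it is L.
Every edge goes from a vertex to one that appears earlier in the order 4, 8, 1, 9, 7, 3, 2, 6, 5, so processing vertices in that order labels each vertex after all of its successors.
4: no outgoing edge → L
8: no outgoing edge → L
1: →8(L), so W
9: →4(L), so W
7: →9(W), 1(W) — all W, so L
3: →7(L), so W
2: →7(L), so W
6: →3(W) only, which is W, so L
5: →6(L), so W
Reading off the rows marked L gives the requested list; there are 4 such vertices.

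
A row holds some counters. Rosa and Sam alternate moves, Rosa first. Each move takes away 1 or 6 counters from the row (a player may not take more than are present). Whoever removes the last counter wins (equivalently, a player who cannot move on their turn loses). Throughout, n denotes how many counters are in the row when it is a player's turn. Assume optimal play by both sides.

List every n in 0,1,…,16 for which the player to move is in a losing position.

Build the W/L table. Terminal = L. A non-terminal position is W if it has a move to some L; otherwise it is L.
n=0: no move → L
n=1: reaches L-position 0 → W
n=2: only reaches 1(W), which is W → L
n=3: reaches L-position 2 → W
n=4: only reaches 3(W), which is W → L
n=5: reaches L-position 4 → W
n=6: reaches L-position 0 → W
n=7: only reaches 6(W), 1(W), all W → L
n=8: reaches L-position 7 → W
n=9: only reaches 8(W), 3(W), all W → L
n=10: reaches L-position 9 → W
n=11: only reaches 10(W), 5(W), all W → L
n=12: reaches L-position 11 → W
n=13: reaches L-position 7 → W
n=14: only reaches 13(W), 8(W), all W → L
n=15: reaches L-position 14 → W
n=16: only reaches 15(W), 10(W), all W → L
Reading off the rows marked L gives the requested list; there are 8 such values of n.

0, 2, 4, 7, 9, 11, 14, 16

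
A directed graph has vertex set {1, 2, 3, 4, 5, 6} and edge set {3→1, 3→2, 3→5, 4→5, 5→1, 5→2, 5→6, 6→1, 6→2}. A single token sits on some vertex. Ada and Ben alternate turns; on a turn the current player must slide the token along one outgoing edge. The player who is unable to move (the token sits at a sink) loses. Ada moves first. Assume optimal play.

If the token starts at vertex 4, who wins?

Ben wins.

Label each position W (a win for the player to move) or L (a loss). A position with no legal move is L; any other position is W exactly when some move reaches an L, and L when every move reaches a W.
Every edge goes from a vertex to one that appears earlier in the order 1, 2, 6, 5, 4, 3, so processing vertices in that order labels each vertex after all of its successors.
1: no outgoing edge → L
2: no outgoing edge → L
6: W (go to 2, an L position)
5: W (go to 2, an L position)
4: L (sole option 5(W) is W)
3: W (go to 2, an L position)
Every move from 4 reaches a W position, so the mover loses.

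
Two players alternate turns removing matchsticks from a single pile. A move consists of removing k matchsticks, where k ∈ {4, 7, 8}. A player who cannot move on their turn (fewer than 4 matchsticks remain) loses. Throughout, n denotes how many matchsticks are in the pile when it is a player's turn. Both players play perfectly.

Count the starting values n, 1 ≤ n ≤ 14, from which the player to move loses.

6

Work bottom-up. With no move the player to move loses. Otherwise the position is W if at least one move leads to an L position for the opponent, and L if every move leads to a W.
n=0: no move → L
n=1: no move → L
n=2: no move → L
n=3: no move → L
n=4: can move to 0, which is L ⇒ W
n=5: can move to 1, which is L ⇒ W
n=6: can move to 2, which is L ⇒ W
n=7: can move to 3, which is L ⇒ W
n=8: can move to 1, which is L ⇒ W
n=9: can move to 2, which is L ⇒ W
n=10: can move to 3, which is L ⇒ W
n=11: can move to 3, which is L ⇒ W
n=12: moves to 8(W), 5(W), 4(W); every one is W ⇒ L
n=13: moves to 9(W), 6(W), 5(W); every one is W ⇒ L
n=14: moves to 10(W), 7(W), 6(W); every one is W ⇒ L
L entries with 1 ≤ n ≤ 14 (n=0 is outside the asked range and is not counted): n = 1, 2, 3, 12, 13, 14; that makes 6.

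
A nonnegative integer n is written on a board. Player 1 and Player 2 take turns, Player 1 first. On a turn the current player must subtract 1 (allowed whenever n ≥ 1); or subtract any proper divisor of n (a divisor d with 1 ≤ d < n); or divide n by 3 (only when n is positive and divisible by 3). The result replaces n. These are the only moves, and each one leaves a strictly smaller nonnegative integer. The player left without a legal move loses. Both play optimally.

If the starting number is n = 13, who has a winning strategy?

Compute win/loss labels from the base case upward. A position with no move is L. Any other position is W if it can reach an L in one move, else L.
n=0: no move → L
n=1: W (go to 0, an L position)
n=2: L (sole option 1(W) is W)
n=3: W (go to 2, an L position)
n=4: W (go to 2, an L position)
n=5: L (sole option 4(W) is W)
n=6: W (go to 2, an L position)
n=7: L (sole option 6(W) is W)
n=8: W (go to 7, an L position)
n=9: L (options 3(W), 6(W), 8(W) are all W)
n=10: W (go to 5, an L position)
n=11: L (sole option 10(W) is W)
n=12: W (go to 9, an L position)
n=13: L (sole option 12(W) is W)
Every move from 13 reaches a W position, so the mover loses.

Player 2 wins.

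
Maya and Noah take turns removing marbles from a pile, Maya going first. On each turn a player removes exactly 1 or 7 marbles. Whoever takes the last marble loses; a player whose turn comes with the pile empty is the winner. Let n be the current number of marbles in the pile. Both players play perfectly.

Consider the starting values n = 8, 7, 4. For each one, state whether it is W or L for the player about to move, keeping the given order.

8: W, 7: L, 4: W

Work bottom-up. With no move the player to move wins. Otherwise the position is W if at least one move leads to an L position for the opponent, and L if every move leads to a W.
n=0: no move; the opponent has just taken the last marble and therefore loses → W
n=1: the only move is to 0(W), a W ⇒ L
n=2: can move to 1, which is L ⇒ W
n=3: the only move is to 2(W), a W ⇒ L
n=4: can move to 3, which is L ⇒ W
n=5: the only move is to 4(W), a W ⇒ L
n=6: can move to 5, which is L ⇒ W
n=7: moves to 6(W), 0(W); every one is W ⇒ L
n=8: can move to 7, which is L ⇒ W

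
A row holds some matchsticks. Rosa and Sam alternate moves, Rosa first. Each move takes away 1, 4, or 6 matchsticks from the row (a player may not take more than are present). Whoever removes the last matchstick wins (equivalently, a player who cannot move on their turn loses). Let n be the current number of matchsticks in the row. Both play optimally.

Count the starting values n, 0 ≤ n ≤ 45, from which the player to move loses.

Classify positions by backward induction: terminal positions (no move available) are L. From any other position, the mover wins iff some move reaches an L.
n=0: no move → L
n=1: →0(L), so W
n=2: →1(W) only, which is W, so L
n=3: →2(L), so W
n=4: →0(L), so W
n=5: →4(W), 1(W) — all W, so L
n=6: →5(L), so W
n=7: →6(W), 3(W), 1(W) — all W, so L
n=8: →7(L), so W
n=9: →5(L), so W
n=10: →9(W), 6(W), 4(W) — all W, so L
n=11: →10(L), so W
n=12: →11(W), 8(W), 6(W) — all W, so L
n=13: →12(L), so W
n=14: →10(L), so W
n=15: →14(W), 11(W), 9(W) — all W, so L
n=16: →15(L), so W
n=17: →16(W), 13(W), 11(W) — all W, so L
n=18: →17(L), so W
n=19: →15(L), so W
n=20: →19(W), 16(W), 14(W) — all W, so L
n=21: →20(L), so W
n=22: →21(W), 18(W), 16(W) — all W, so L
n=23: →22(L), so W
n=24: →20(L), so W
n=25: →24(W), 21(W), 19(W) — all W, so L
n=26: →25(L), so W
n=27: →26(W), 23(W), 21(W) — all W, so L
n=28: →27(L), so W
n=29: →25(L), so W
n=30: →29(W), 26(W), 24(W) — all W, so L
n=31: →30(L), so W
n=32: →31(W), 28(W), 26(W) — all W, so L
n=33: →32(L), so W
n=34: →30(L), so W
n=35: →34(W), 31(W), 29(W) — all W, so L
n=36: →35(L), so W
n=37: →36(W), 33(W), 31(W) — all W, so L
n=38: →37(L), so W
n=39: →35(L), so W
n=40: →39(W), 36(W), 34(W) — all W, so L
n=41: →40(L), so W
n=42: →41(W), 38(W), 36(W) — all W, so L
n=43: →42(L), so W
n=44: →40(L), so W
n=45: →44(W), 41(W), 39(W) — all W, so L
L entries with 0 ≤ n ≤ 45: n = 0, 2, 5, 7, 10, 12, 15, 17, 20, 22, 25, 27, 30, 32, 35, 37, 40, 42, 45; that makes 19.

19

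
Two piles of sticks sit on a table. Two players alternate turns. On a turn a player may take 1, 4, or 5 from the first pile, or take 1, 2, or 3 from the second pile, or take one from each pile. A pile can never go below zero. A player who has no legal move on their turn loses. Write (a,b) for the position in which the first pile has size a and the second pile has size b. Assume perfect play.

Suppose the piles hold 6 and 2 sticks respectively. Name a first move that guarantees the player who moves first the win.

Move to (1,2).

Classify positions by backward induction: terminal positions (no move available) are L. From any other position, the mover wins iff some move reaches an L.
No move ever increases a pile, so every position that can arise here has a ≤ 6 and b ≤ 2; it is enough to label the cells with 0 ≤ a ≤ 6 and 0 ≤ b ≤ 2.
Every move lowers a or b (never raises either), so fill the grid row by row in increasing a, and left to right within a row: each cell's successors are then already labelled.
      b=0  b=1  b=2
a=0:    L    W    W
a=1:    W    W    L
a=2:    L    W    W
a=3:    W    W    L
a=4:    W    L    W
a=5:    W    W    W
a=6:    W    L    W
Cells with no legal move (terminal, hence L): (0,0).
The remaining L cells, each justified by listing all of its moves:
(1,2): →(0,2)(W), (1,1)(W), (1,0)(W), (0,1)(W) — all W, so L
(2,0): →(1,0)(W) only, which is W, so L
(3,2): →(2,2)(W), (3,1)(W), (3,0)(W), (2,1)(W) — all W, so L
(4,1): →(3,1)(W), (0,1)(W), (4,0)(W), (3,0)(W) — all W, so L
(6,1): →(5,1)(W), (2,1)(W), (1,1)(W), (6,0)(W), (5,0)(W) — all W, so L
Every other cell has at least one move into one of the L cells above, so it is W.
From (6,2), the L positions reachable in one move are: (1,2), (6,1). Any move reaching one of these is winning.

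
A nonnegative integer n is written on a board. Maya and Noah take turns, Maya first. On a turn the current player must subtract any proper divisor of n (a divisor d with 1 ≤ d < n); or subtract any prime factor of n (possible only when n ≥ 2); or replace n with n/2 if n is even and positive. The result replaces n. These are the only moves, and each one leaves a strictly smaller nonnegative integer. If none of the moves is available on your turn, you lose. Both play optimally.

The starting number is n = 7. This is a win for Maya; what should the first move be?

Work bottom-up. With no move the player to move loses. Otherwise the position is W if at least one move leads to an L position for the opponent, and L if every move leads to a W.
n=0: no move → L
n=1: no move → L
n=2: →0(L), so W
n=3: →0(L), so W
n=4: →2(W), 3(W) — all W, so L
n=5: →0(L), so W
n=6: →4(L), so W
n=7: →0(L), so W
From 7, the L positions reachable in one move are: 0.

Move to 0.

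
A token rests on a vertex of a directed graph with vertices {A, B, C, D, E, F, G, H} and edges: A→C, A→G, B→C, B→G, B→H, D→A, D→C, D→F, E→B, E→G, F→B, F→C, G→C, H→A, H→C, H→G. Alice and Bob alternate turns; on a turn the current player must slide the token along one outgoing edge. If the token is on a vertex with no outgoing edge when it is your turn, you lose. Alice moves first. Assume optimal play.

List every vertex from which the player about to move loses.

C, E

Build the W/L table. Terminal = L. A non-terminal position is W if it has a move to some L; otherwise it is L.
Every edge goes from a vertex to one that appears earlier in the order C, G, A, H, B, F, E, D, so processing vertices in that order labels each vertex after all of its successors.
C: no outgoing edge → L
G: W (go to C, an L position)
A: W (go to C, an L position)
H: W (go to C, an L position)
B: W (go to C, an L position)
F: W (go to C, an L position)
E: L (options B(W), G(W) are all W)
D: W (go to C, an L position)
Reading off the rows marked L gives the requested list; there are 2 such vertices.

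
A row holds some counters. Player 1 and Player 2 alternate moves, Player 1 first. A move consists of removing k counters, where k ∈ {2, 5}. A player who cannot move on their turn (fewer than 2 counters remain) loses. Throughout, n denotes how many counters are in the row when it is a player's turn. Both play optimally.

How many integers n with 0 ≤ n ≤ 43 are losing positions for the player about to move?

Work bottom-up. With no move the player to move loses. Otherwise the position is W if at least one move leads to an L position for the opponent, and L if every move leads to a W.
n=0: no move → L
n=1: no move → L
n=2: can move to 0, which is L ⇒ W
n=3: can move to 1, which is L ⇒ W
n=4: the only move is to 2(W), a W ⇒ L
n=5: can move to 0, which is L ⇒ W
n=6: can move to 4, which is L ⇒ W
n=7: moves to 5(W), 2(W); every one is W ⇒ L
n=8: moves to 6(W), 3(W); every one is W ⇒ L
n=9: can move to 7, which is L ⇒ W
n=10: can move to 8, which is L ⇒ W
n=11: moves to 9(W), 6(W); every one is W ⇒ L
n=12: can move to 7, which is L ⇒ W
n=13: can move to 11, which is L ⇒ W
n=14: moves to 12(W), 9(W); every one is W ⇒ L
n=15: moves to 13(W), 10(W); every one is W ⇒ L
n=16: can move to 14, which is L ⇒ W
n=17: can move to 15, which is L ⇒ W
n=18: moves to 16(W), 13(W); every one is W ⇒ L
n=19: can move to 14, which is L ⇒ W
n=20: can move to 18, which is L ⇒ W
n=21: moves to 19(W), 16(W); every one is W ⇒ L
n=22: moves to 20(W), 17(W); every one is W ⇒ L
n=23: can move to 21, which is L ⇒ W
n=24: can move to 22, which is L ⇒ W
n=25: moves to 23(W), 20(W); every one is W ⇒ L
n=26: can move to 21, which is L ⇒ W
n=27: can move to 25, which is L ⇒ W
n=28: moves to 26(W), 23(W); every one is W ⇒ L
n=29: moves to 27(W), 24(W); every one is W ⇒ L
n=30: can move to 28, which is L ⇒ W
n=31: can move to 29, which is L ⇒ W
n=32: moves to 30(W), 27(W); every one is W ⇒ L
n=33: can move to 28, which is L ⇒ W
n=34: can move to 32, which is L ⇒ W
n=35: moves to 33(W), 30(W); every one is W ⇒ L
n=36: moves to 34(W), 31(W); every one is W ⇒ L
n=37: can move to 35, which is L ⇒ W
n=38: can move to 36, which is L ⇒ W
n=39: moves to 37(W), 34(W); every one is W ⇒ L
n=40: can move to 35, which is L ⇒ W
n=41: can move to 39, which is L ⇒ W
n=42: moves to 40(W), 37(W); every one is W ⇒ L
n=43: moves to 41(W), 38(W); every one is W ⇒ L
L entries with 0 ≤ n ≤ 43: n = 0, 1, 4, 7, 8, 11, 14, 15, 18, 21, 22, 25, 28, 29, 32, 35, 36, 39, 42, 43; that makes 20.

20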